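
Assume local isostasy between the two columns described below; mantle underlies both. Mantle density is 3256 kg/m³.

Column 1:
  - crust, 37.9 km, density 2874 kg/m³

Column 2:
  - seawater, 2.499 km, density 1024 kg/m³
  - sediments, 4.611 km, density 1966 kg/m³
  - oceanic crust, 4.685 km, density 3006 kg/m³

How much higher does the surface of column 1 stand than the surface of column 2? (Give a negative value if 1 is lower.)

For any compensation level in the mantle, the mantle terms cancel and isostasy reduces to e = (Σt_1 − Σt_2) − (Σ(ρt)_1 − Σ(ρt)_2) / ρ_m.
Σt_1 = 37.9 km; Σt_2 = 11.795 km; Σ(ρt)_1 = 108924.6; Σ(ρt)_2 = 25707.312 (in km·kg/m³).
e = (37.9 − 11.795) − (108924.6 − 25707.312) / 3256 = 0.547 km.

0.547 km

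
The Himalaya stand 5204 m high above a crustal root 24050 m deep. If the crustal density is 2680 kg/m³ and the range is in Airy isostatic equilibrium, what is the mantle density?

Airy balance: ρ_c h = (ρ_m − ρ_c) r → ρ_m = ρ_c (1 + h/r).
ρ_m = 2680 × (1 + 5204 m/24050 m) = 3260 kg/m³.

3260 kg/m³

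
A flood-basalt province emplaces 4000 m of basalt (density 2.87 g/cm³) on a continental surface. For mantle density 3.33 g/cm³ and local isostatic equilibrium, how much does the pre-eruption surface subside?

3450 m

Subaerial loading: s = t ρ_load / ρ_m.
s = 4000 m × 2.87/3.33 = 3450 m.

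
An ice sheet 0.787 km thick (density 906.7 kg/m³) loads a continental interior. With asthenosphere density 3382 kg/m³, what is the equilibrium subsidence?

0.211 km

Isostatic balance requires: the ice load ρ_ice t is balanced by mantle displaced below, ρ_m s.
s = t ρ_ice / ρ_m = 0.787 km × 906.7/3382 = 0.211 km.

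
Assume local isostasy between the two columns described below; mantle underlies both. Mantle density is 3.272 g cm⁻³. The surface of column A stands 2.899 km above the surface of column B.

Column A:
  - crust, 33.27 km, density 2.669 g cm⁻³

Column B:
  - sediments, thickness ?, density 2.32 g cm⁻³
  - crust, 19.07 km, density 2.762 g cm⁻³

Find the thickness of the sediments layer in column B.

0.893 km

Take the compensation level at the base of the deeper column (depth z_c below the surface of column A) and equate Σ ρ_i t_i down to z_c; mantle fills any gap and the z_c terms cancel.
Column A: 33.27×2.669 + (z_c − 33.27)×3.272
Column B: 2.899×0 + x×2.32 + 19.07×2.762 + (z_c − 2.899 − 19.07 − x)×3.272
The z_c×3.272 term appears on both sides and cancels. Collect the known terms of each column as K = Σ(ρt)_known − 3.272 × (depth of known layers): K_A = 88.79763 − 3.272×33.27 = −20.06181; K_B = 52.67134 − 3.272×(2.899 + 19.07) = −19.211228.
Balance: K_A = K_B − x×(3.272 − 2.32), so x = (K_B − K_A)/(3.272 − 2.32) = 0.850582/0.952 = 0.893 km.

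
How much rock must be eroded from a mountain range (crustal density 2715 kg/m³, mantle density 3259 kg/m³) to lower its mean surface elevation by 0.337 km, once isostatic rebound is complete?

2.02 km

Net drop Δ = e − u = e − e ρ_c/ρ_m = e (ρ_m − ρ_c)/ρ_m.
e = Δ ρ_m/(ρ_m − ρ_c) = 0.337 km × 3259/544 = 2.02 km.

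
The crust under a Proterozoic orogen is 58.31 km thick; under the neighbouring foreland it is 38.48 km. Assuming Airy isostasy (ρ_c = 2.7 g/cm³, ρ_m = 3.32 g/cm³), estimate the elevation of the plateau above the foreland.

Excess crust Δ = 58.31 km − 38.48 km = 19.83 km, split between elevation h and root r with h + r = Δ.
Airy balance ρ_c h = (ρ_m − ρ_c) r gives r = h ρ_c/(ρ_m − ρ_c), so h (1 + ρ_c/(ρ_m − ρ_c)) = Δ, i.e. h = Δ (ρ_m − ρ_c)/ρ_m.
h = 19.83 km × 0.62/3.32 = 3.7 km.

3.7 km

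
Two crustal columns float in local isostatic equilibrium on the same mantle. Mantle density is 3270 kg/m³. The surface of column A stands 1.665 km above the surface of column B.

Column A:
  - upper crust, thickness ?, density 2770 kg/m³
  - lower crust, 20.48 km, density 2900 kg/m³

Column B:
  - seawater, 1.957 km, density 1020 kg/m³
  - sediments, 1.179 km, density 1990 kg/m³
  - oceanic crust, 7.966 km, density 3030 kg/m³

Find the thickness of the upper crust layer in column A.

Take the compensation level at the base of the deeper column (depth z_c below the surface of column A) and equate Σ ρ_i t_i down to z_c; mantle fills any gap and the z_c terms cancel.
Column A: x×2770 + 20.48×2900 + (z_c − 20.48 − x)×3270
Column B: 1.665×0 + 1.957×1020 + 1.179×1990 + 7.966×3030 + (z_c − 1.665 − 11.102)×3270
The z_c×3270 term appears on both sides and cancels. Collect the known terms of each column as K = Σ(ρt)_known − 3270 × (depth of known layers): K_A = 59392 − 3270×20.48 = −7577.6; K_B = 28479.33 − 3270×(1.665 + 11.102) = −13268.76.
Balance: K_A − x×(3270 − 2770) = K_B, so x = (K_A − K_B)/(3270 − 2770) = 5691.16/500 = 11.4 km.

11.4 km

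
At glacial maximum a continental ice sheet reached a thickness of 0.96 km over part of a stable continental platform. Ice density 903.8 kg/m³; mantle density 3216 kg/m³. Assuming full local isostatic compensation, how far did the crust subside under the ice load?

0.27 km

In Airy isostatic equilibrium: the ice load ρ_ice t is balanced by mantle displaced below, ρ_m s.
s = t ρ_ice / ρ_m = 0.96 km × 903.8/3216 = 0.27 km.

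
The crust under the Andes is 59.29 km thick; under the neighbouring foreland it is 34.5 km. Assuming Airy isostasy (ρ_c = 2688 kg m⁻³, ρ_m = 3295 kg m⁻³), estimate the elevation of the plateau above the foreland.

Excess crust Δ = 59.29 km − 34.5 km = 24.79 km, split between elevation h and root r with h + r = Δ.
Airy balance ρ_c h = (ρ_m − ρ_c) r gives r = h ρ_c/(ρ_m − ρ_c), so h (1 + ρ_c/(ρ_m − ρ_c)) = Δ, i.e. h = Δ (ρ_m − ρ_c)/ρ_m.
h = 24.79 km × 607/3295 = 4.57 km.

4.57 km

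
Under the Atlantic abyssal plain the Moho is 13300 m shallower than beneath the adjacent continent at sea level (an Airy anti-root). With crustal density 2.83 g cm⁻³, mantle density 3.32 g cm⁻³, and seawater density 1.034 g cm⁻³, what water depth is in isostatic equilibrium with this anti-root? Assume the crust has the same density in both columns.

3630 m

Replacing a thickness d of crust by seawater at the top must be balanced by replacing crust with mantle at the base: d (ρ_c − ρ_w) = a (ρ_m − ρ_c).
d = a (ρ_m − ρ_c)/(ρ_c − ρ_w) = 13300 m × 0.49/1.796 = 3630 m.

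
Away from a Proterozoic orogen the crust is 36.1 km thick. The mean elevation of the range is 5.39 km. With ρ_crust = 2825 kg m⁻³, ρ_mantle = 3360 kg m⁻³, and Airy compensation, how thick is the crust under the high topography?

Root depth r = h ρ_c / (ρ_m − ρ_c) = 5.39 km × 2825 / 535 = 28.46 km.
Total thickness = T + h + r = 36.1 km + 5.39 km + 28.46 km = 70 km.

70 km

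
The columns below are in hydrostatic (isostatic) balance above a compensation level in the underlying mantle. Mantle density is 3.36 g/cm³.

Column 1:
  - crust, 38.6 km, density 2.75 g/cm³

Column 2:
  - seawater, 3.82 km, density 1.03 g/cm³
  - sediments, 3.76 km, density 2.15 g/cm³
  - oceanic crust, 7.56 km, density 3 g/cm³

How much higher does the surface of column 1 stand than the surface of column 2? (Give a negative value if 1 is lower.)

For any compensation level in the mantle, the mantle terms cancel and isostasy reduces to e = (Σt_1 − Σt_2) − (Σ(ρt)_1 − Σ(ρt)_2) / ρ_m.
Σt_1 = 38.6 km; Σt_2 = 15.14 km; Σ(ρt)_1 = 106.15; Σ(ρt)_2 = 34.6986 (in km·g/cm³).
e = (38.6 − 15.14) − (106.15 − 34.6986) / 3.36 = 2.19 km.

2.19 km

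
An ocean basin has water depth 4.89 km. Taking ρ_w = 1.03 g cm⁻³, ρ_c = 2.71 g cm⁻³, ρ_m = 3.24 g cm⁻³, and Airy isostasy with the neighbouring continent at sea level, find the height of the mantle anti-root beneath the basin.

15.5 km

Balancing pressure at the compensation depth: replacing crust with seawater at the top is compensated by replacing crust with mantle at the base: d (ρ_c − ρ_w) = a (ρ_m − ρ_c).
a = d (ρ_c − ρ_w)/(ρ_m − ρ_c) = 4.89 km × 1.68/0.53 = 15.5 km.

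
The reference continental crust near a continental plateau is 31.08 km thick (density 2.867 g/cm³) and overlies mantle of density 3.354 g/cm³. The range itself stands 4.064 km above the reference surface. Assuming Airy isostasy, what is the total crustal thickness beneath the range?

Root depth r = h ρ_c / (ρ_m − ρ_c) = 4.064 km × 2.867 / 0.487 = 23.93 km.
Total thickness = T + h + r = 31.08 km + 4.064 km + 23.93 km = 59.1 km.

59.1 km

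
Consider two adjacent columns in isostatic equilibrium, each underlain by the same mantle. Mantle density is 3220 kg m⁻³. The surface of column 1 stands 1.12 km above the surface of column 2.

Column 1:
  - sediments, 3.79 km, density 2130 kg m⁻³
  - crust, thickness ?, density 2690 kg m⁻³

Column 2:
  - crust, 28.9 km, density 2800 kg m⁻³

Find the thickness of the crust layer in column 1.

Take the compensation level at the base of the deeper column (depth z_c below the surface of column 1) and equate Σ ρ_i t_i down to z_c; mantle fills any gap and the z_c terms cancel.
Column 1: 3.79×2130 + x×2690 + (z_c − 3.79 − x)×3220
Column 2: 1.12×0 + 28.9×2800 + (z_c − 1.12 − 28.9)×3220
The z_c×3220 term appears on both sides and cancels. Collect the known terms of each column as K = Σ(ρt)_known − 3220 × (depth of known layers): K_1 = 8072.7 − 3220×3.79 = −4131.1; K_2 = 80920 − 3220×(1.12 + 28.9) = −15744.4.
Balance: K_1 − x×(3220 − 2690) = K_2, so x = (K_1 − K_2)/(3220 − 2690) = 11613.3/530 = 21.9 km.

21.9 km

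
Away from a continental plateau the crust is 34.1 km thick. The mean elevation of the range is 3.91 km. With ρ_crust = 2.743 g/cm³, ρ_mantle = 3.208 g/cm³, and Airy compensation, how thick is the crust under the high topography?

61.1 km

Root depth r = h ρ_c / (ρ_m − ρ_c) = 3.91 km × 2.743 / 0.465 = 23.06 km.
Total thickness = T + h + r = 34.1 km + 3.91 km + 23.06 km = 61.1 km.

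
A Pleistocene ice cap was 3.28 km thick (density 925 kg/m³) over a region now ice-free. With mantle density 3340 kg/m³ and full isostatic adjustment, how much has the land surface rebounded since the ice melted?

Removing the load lets mantle flow back in; uplift u satisfies ρ_ice t = ρ_m u.
u = t ρ_ice/ρ_m = 3.28 km × 925/3340 = 0.908 km.

0.908 km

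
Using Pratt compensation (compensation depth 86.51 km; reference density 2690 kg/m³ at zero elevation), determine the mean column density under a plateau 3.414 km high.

2590 kg/m³

Pratt balance: ρ_ref D = ρ (D + h).
ρ = ρ_ref D/(D + h) = 2690 × 86.51 km/(86.51 km + 3.414 km) = 2590 kg/m³.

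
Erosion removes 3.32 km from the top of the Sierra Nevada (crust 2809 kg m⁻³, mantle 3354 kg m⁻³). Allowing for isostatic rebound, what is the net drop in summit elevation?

Rebound u = e ρ_c/ρ_m = 3.32 km × 2809/3354 = 2.781 km.
Net surface drop = e − u = 3.32 km − 2.781 km = e (ρ_m − ρ_c)/ρ_m = 0.539 km.

0.539 km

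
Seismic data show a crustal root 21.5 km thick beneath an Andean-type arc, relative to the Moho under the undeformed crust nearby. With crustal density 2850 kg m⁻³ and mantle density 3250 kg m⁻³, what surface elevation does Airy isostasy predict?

Balancing pressure at the compensation depth: ρ_c h = (ρ_m − ρ_c) r.
h = r (ρ_m − ρ_c) / ρ_c = 21.5 km × (3250 − 2850) / 2850 = 3.02 km.

3.02 km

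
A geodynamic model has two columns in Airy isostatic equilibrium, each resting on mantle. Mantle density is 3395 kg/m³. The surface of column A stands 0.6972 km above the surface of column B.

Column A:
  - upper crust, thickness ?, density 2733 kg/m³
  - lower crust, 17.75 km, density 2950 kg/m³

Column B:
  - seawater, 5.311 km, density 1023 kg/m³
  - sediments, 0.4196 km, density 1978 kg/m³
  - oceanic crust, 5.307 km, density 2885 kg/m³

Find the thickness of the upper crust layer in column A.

15.7 km

Take the compensation level at the base of the deeper column (depth z_c below the surface of column A) and equate Σ ρ_i t_i down to z_c; mantle fills any gap and the z_c terms cancel.
Column A: x×2733 + 17.75×2950 + (z_c − 17.75 − x)×3395
Column B: 0.6972×0 + 5.311×1023 + 0.4196×1978 + 5.307×2885 + (z_c − 0.6972 − 11.0376)×3395
The z_c×3395 term appears on both sides and cancels. Collect the known terms of each column as K = Σ(ρt)_known − 3395 × (depth of known layers): K_A = 52362.5 − 3395×17.75 = −7898.75; K_B = 21573.8168 − 3395×(0.6972 + 11.0376) = −18265.8292.
Balance: K_A − x×(3395 − 2733) = K_B, so x = (K_A − K_B)/(3395 − 2733) = 10367.1/662 = 15.7 km.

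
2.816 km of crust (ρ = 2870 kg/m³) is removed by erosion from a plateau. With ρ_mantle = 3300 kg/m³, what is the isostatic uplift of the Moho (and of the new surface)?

2.45 km

Unloading: uplift u = e ρ_c/ρ_m = 2.816 km × 2870/3300 = 2.45 km.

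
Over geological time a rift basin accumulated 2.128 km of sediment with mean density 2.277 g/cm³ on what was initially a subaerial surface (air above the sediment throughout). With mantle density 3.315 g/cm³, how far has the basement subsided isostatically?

1.46 km

Subaerial load: s = t ρ_sed / ρ_m = 2.128 km × 2.277/3.315 = 1.46 km.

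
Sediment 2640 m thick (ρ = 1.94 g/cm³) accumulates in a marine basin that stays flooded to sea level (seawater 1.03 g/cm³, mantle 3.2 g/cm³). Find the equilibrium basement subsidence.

1110 m

Submarine loading: the sediment displaces seawater, and the subsidence is in turn flooded, so s (ρ_m − ρ_w) = t (ρ_sed − ρ_w).
s = 2640 m × (1.94 − 1.03) / (3.2 − 1.03) = 1110 m.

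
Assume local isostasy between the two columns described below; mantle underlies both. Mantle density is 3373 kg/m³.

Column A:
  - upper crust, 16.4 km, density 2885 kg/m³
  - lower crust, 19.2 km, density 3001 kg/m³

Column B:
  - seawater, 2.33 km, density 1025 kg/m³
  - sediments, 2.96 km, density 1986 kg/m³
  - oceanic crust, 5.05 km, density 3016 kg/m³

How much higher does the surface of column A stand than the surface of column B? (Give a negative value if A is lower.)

For any compensation level in the mantle, the mantle terms cancel and isostasy reduces to e = (Σt_A − Σt_B) − (Σ(ρt)_A − Σ(ρt)_B) / ρ_m.
Σt_A = 35.6 km; Σt_B = 10.34 km; Σ(ρt)_A = 104933.2; Σ(ρt)_B = 23497.61 (in km·kg/m³).
e = (35.6 − 10.34) − (104933.2 − 23497.61) / 3373 = 1.12 km.

1.12 km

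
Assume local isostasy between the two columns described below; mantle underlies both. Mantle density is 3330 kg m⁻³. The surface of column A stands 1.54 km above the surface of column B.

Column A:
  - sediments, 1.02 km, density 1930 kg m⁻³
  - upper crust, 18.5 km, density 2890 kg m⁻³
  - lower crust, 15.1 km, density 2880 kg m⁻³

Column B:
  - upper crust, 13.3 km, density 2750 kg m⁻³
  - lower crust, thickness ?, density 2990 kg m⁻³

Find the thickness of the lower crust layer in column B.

Take the compensation level at the base of the deeper column (depth z_c below the surface of column A) and equate Σ ρ_i t_i down to z_c; mantle fills any gap and the z_c terms cancel.
Column A: 1.02×1930 + 18.5×2890 + 15.1×2880 + (z_c − 34.62)×3330
Column B: 1.54×0 + 13.3×2750 + x×2990 + (z_c − 1.54 − 13.3 − x)×3330
The z_c×3330 term appears on both sides and cancels. Collect the known terms of each column as K = Σ(ρt)_known − 3330 × (depth of known layers): K_A = 98921.6 − 3330×34.62 = −16363; K_B = 36575 − 3330×(1.54 + 13.3) = −12842.2.
Balance: K_A = K_B − x×(3330 − 2990), so x = (K_B − K_A)/(3330 − 2990) = 3520.8/340 = 10.4 km.

10.4 km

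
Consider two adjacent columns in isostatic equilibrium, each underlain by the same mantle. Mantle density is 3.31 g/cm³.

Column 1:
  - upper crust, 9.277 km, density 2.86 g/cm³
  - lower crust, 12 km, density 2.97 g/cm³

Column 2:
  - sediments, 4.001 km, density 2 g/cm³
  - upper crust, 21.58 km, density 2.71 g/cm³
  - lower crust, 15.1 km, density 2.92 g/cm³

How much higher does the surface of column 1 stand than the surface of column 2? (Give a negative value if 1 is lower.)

For any compensation level in the mantle, the mantle terms cancel and isostasy reduces to e = (Σt_1 − Σt_2) − (Σ(ρt)_1 − Σ(ρt)_2) / ρ_m.
Σt_1 = 21.277 km; Σt_2 = 40.681 km; Σ(ρt)_1 = 62.17222; Σ(ρt)_2 = 110.5758 (in km·g/cm³).
e = (21.277 − 40.681) − (62.17222 − 110.5758) / 3.31 = −4.78 km.

−4.78 km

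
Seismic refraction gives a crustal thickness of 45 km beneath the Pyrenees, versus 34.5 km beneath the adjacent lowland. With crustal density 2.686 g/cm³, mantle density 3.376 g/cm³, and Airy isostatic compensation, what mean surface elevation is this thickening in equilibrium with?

Excess crust Δ = 45 km − 34.5 km = 10.5 km, split between elevation h and root r with h + r = Δ.
Airy balance ρ_c h = (ρ_m − ρ_c) r gives r = h ρ_c/(ρ_m − ρ_c), so h (1 + ρ_c/(ρ_m − ρ_c)) = Δ, i.e. h = Δ (ρ_m − ρ_c)/ρ_m.
h = 10.5 km × 0.69/3.376 = 2.15 km.

2.15 km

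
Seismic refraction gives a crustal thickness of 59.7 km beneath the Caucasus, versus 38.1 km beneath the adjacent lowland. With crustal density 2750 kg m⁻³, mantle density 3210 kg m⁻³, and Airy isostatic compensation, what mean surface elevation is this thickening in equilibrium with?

Excess crust Δ = 59.7 km − 38.1 km = 21.6 km, split between elevation h and root r with h + r = Δ.
Airy balance ρ_c h = (ρ_m − ρ_c) r gives r = h ρ_c/(ρ_m − ρ_c), so h (1 + ρ_c/(ρ_m − ρ_c)) = Δ, i.e. h = Δ (ρ_m − ρ_c)/ρ_m.
h = 21.6 km × 460/3210 = 3.1 km.

3.1 km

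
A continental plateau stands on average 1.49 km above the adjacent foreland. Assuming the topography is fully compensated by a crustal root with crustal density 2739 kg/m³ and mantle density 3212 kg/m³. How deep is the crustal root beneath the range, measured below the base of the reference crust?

8.63 km

In Airy isostatic equilibrium: the weight of the topography is balanced by the buoyancy of the root, ρ_c h = (ρ_m − ρ_c) r.
r = h · ρ_c / (ρ_m − ρ_c) = 1.49 km × 2739 / (3212 − 2739) = 8.63 km.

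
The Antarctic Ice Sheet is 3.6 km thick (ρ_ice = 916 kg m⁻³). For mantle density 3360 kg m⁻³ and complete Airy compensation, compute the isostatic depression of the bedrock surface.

Isostatic balance requires: the ice load ρ_ice t is balanced by mantle displaced below, ρ_m s.
s = t ρ_ice / ρ_m = 3.6 km × 916/3360 = 0.981 km.

0.981 km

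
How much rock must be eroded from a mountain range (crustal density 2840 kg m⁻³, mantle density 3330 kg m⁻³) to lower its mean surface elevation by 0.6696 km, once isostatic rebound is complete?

4.55 km

Net drop Δ = e − u = e − e ρ_c/ρ_m = e (ρ_m − ρ_c)/ρ_m.
e = Δ ρ_m/(ρ_m − ρ_c) = 0.6696 km × 3330/490 = 4.55 km.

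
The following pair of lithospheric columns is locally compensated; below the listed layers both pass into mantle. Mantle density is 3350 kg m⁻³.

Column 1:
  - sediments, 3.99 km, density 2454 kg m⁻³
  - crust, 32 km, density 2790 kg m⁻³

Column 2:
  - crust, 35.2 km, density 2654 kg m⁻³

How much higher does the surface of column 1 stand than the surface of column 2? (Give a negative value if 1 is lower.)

For any compensation level in the mantle, the mantle terms cancel and isostasy reduces to e = (Σt_1 − Σt_2) − (Σ(ρt)_1 − Σ(ρt)_2) / ρ_m.
Σt_1 = 35.99 km; Σt_2 = 35.2 km; Σ(ρt)_1 = 99071.46; Σ(ρt)_2 = 93420.8 (in km·kg m⁻³).
e = (35.99 − 35.2) − (99071.46 − 93420.8) / 3350 = −0.897 km.

−0.897 km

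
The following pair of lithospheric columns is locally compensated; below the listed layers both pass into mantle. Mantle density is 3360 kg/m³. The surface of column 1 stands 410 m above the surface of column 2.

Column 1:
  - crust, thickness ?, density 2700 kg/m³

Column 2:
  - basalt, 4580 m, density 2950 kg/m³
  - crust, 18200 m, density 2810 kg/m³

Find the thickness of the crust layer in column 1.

Take the compensation level at the base of the deeper column (depth z_c below the surface of column 1) and equate Σ ρ_i t_i down to z_c; mantle fills any gap and the z_c terms cancel.
Column 1: x×2700 + (z_c − 0 − x)×3360
Column 2: 410×0 + 4580×2950 + 18200×2810 + (z_c − 410 − 22780)×3360
The z_c×3360 term appears on both sides and cancels. Collect the known terms of each column as K = Σ(ρt)_known − 3360 × (depth of known layers): K_1 = 0 − 3360×0 = 0; K_2 = 64653000 − 3360×(410 + 22780) = −13265400.
Balance: K_1 − x×(3360 − 2700) = K_2, so x = (K_1 − K_2)/(3360 − 2700) = 13265400/660 = 20100 m.

20100 m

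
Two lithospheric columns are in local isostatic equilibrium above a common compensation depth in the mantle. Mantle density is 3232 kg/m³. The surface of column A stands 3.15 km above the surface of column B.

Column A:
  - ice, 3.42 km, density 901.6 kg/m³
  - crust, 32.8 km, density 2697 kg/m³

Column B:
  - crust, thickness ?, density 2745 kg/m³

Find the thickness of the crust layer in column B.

31.5 km

Take the compensation level at the base of the deeper column (depth z_c below the surface of column A) and equate Σ ρ_i t_i down to z_c; mantle fills any gap and the z_c terms cancel.
Column A: 3.42×901.6 + 32.8×2697 + (z_c − 36.22)×3232
Column B: 3.15×0 + x×2745 + (z_c − 3.15 − 0 − x)×3232
The z_c×3232 term appears on both sides and cancels. Collect the known terms of each column as K = Σ(ρt)_known − 3232 × (depth of known layers): K_A = 91545.072 − 3232×36.22 = −25517.968; K_B = 0 − 3232×(3.15 + 0) = −10180.8.
Balance: K_A = K_B − x×(3232 − 2745), so x = (K_B − K_A)/(3232 − 2745) = 15337.2/487 = 31.5 km.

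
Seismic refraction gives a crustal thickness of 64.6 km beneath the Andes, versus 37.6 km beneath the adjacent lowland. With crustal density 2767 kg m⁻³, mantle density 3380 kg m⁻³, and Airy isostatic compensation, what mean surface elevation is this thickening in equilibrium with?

4.9 km

Excess crust Δ = 64.6 km − 37.6 km = 27 km, split between elevation h and root r with h + r = Δ.
Airy balance ρ_c h = (ρ_m − ρ_c) r gives r = h ρ_c/(ρ_m − ρ_c), so h (1 + ρ_c/(ρ_m − ρ_c)) = Δ, i.e. h = Δ (ρ_m − ρ_c)/ρ_m.
h = 27 km × 613/3380 = 4.9 km.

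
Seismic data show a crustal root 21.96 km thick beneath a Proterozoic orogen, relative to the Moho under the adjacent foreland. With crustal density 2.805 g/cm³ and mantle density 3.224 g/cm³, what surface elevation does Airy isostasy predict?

3.28 km

By Archimedes' principle applied to the lithosphere: ρ_c h = (ρ_m − ρ_c) r.
h = r (ρ_m − ρ_c) / ρ_c = 21.96 km × (3.224 − 2.805) / 2.805 = 3.28 km.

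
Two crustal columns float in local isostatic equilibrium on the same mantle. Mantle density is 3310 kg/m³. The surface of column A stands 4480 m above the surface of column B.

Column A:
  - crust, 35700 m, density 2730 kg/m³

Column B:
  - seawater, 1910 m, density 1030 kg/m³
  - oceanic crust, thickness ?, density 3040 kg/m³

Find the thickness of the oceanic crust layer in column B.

Take the compensation level at the base of the deeper column (depth z_c below the surface of column A) and equate Σ ρ_i t_i down to z_c; mantle fills any gap and the z_c terms cancel.
Column A: 35700×2730 + (z_c − 35700)×3310
Column B: 4480×0 + 1910×1030 + x×3040 + (z_c − 4480 − 1910 − x)×3310
The z_c×3310 term appears on both sides and cancels. Collect the known terms of each column as K = Σ(ρt)_known − 3310 × (depth of known layers): K_A = 97461000 − 3310×35700 = −20706000; K_B = 1967300 − 3310×(4480 + 1910) = −19183600.
Balance: K_A = K_B − x×(3310 − 3040), so x = (K_B − K_A)/(3310 − 3040) = 1522400/270 = 5640 m.

5640 m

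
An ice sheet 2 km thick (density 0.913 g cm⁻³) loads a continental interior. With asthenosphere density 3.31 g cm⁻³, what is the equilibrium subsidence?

Equating mass per unit area of the two columns: the ice load ρ_ice t is balanced by mantle displaced below, ρ_m s.
s = t ρ_ice / ρ_m = 2 km × 0.913/3.31 = 0.552 km.

0.552 km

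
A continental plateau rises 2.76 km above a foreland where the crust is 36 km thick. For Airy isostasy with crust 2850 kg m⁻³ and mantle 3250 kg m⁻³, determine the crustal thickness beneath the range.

Root depth r = h ρ_c / (ρ_m − ρ_c) = 2.76 km × 2850 / 400 = 19.66 km.
Total thickness = T + h + r = 36 km + 2.76 km + 19.66 km = 58.4 km.

58.4 km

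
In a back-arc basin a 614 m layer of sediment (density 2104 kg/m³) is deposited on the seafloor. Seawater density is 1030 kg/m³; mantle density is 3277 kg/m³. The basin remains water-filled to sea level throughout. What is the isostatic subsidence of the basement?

293 m

Submarine loading: the sediment displaces seawater, and the subsidence is in turn flooded, so s (ρ_m − ρ_w) = t (ρ_sed − ρ_w).
s = 614 m × (2104 − 1030) / (3277 − 1030) = 293 m.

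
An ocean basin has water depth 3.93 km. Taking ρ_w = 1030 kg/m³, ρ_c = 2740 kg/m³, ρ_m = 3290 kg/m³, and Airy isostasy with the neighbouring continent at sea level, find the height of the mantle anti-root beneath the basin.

12.2 km

By Archimedes' principle applied to the lithosphere: replacing crust with seawater at the top is compensated by replacing crust with mantle at the base: d (ρ_c − ρ_w) = a (ρ_m − ρ_c).
a = d (ρ_c − ρ_w)/(ρ_m − ρ_c) = 3.93 km × 1710/550 = 12.2 km.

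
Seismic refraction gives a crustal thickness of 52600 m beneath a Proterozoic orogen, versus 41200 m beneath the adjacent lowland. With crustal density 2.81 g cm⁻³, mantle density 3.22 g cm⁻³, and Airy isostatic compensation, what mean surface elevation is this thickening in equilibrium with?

1450 m

Excess crust Δ = 52600 m − 41200 m = 11400 m, split between elevation h and root r with h + r = Δ.
Airy balance ρ_c h = (ρ_m − ρ_c) r gives r = h ρ_c/(ρ_m − ρ_c), so h (1 + ρ_c/(ρ_m − ρ_c)) = Δ, i.e. h = Δ (ρ_m − ρ_c)/ρ_m.
h = 11400 m × 0.41/3.22 = 1450 m.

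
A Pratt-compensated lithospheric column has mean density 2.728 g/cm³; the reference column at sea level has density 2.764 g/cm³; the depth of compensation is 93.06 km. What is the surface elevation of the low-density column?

1.23 km

ρ_ref D = ρ (D + h) → h = D (ρ_ref − ρ)/ρ.
h = 93.06 km × (2.764 − 2.728)/2.728 = 1.23 km.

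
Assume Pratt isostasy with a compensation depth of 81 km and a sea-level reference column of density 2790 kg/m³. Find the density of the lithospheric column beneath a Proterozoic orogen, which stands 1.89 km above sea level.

2730 kg/m³

Pratt balance: ρ_ref D = ρ (D + h).
ρ = ρ_ref D/(D + h) = 2790 × 81 km/(81 km + 1.89 km) = 2730 kg/m³.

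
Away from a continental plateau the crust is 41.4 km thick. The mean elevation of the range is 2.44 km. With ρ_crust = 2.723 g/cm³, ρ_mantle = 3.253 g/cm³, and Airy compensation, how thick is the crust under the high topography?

Root depth r = h ρ_c / (ρ_m − ρ_c) = 2.44 km × 2.723 / 0.53 = 12.54 km.
Total thickness = T + h + r = 41.4 km + 2.44 km + 12.54 km = 56.4 km.

56.4 km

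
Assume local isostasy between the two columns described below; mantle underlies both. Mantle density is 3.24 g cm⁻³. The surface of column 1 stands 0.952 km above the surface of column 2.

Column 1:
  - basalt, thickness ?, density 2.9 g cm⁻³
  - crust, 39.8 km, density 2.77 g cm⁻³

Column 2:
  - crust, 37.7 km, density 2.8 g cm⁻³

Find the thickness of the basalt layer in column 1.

2.84 km

Take the compensation level at the base of the deeper column (depth z_c below the surface of column 1) and equate Σ ρ_i t_i down to z_c; mantle fills any gap and the z_c terms cancel.
Column 1: x×2.9 + 39.8×2.77 + (z_c − 39.8 − x)×3.24
Column 2: 0.952×0 + 37.7×2.8 + (z_c − 0.952 − 37.7)×3.24
The z_c×3.24 term appears on both sides and cancels. Collect the known terms of each column as K = Σ(ρt)_known − 3.24 × (depth of known layers): K_1 = 110.246 − 3.24×39.8 = −18.706; K_2 = 105.56 − 3.24×(0.952 + 37.7) = −19.67248.
Balance: K_1 − x×(3.24 − 2.9) = K_2, so x = (K_1 − K_2)/(3.24 − 2.9) = 0.96648/0.34 = 2.84 km.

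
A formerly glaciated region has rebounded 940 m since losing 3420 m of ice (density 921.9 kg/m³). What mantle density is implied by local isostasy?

ρ_m = ρ_ice t / u = 921.9 × 3420 m/940 m = 3350 kg/m³.

3350 kg/m³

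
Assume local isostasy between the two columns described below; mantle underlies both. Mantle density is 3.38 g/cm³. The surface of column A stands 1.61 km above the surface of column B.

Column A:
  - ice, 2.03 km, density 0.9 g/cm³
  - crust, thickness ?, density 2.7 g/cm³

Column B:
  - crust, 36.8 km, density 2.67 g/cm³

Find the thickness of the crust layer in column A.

39 km

Take the compensation level at the base of the deeper column (depth z_c below the surface of column A) and equate Σ ρ_i t_i down to z_c; mantle fills any gap and the z_c terms cancel.
Column A: 2.03×0.9 + x×2.7 + (z_c − 2.03 − x)×3.38
Column B: 1.61×0 + 36.8×2.67 + (z_c − 1.61 − 36.8)×3.38
The z_c×3.38 term appears on both sides and cancels. Collect the known terms of each column as K = Σ(ρt)_known − 3.38 × (depth of known layers): K_A = 1.827 − 3.38×2.03 = −5.0344; K_B = 98.256 − 3.38×(1.61 + 36.8) = −31.5698.
Balance: K_A − x×(3.38 − 2.7) = K_B, so x = (K_A − K_B)/(3.38 − 2.7) = 26.5354/0.68 = 39 km.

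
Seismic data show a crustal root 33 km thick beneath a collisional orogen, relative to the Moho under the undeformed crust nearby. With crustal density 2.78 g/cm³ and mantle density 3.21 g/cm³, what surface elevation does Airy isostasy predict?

In Airy isostatic equilibrium: ρ_c h = (ρ_m − ρ_c) r.
h = r (ρ_m − ρ_c) / ρ_c = 33 km × (3.21 − 2.78) / 2.78 = 5.1 km.

5.1 km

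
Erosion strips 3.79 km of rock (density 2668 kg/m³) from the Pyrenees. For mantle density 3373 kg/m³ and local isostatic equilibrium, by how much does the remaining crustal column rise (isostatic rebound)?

3 km

Unloading: uplift u = e ρ_c/ρ_m = 3.79 km × 2668/3373 = 3 km.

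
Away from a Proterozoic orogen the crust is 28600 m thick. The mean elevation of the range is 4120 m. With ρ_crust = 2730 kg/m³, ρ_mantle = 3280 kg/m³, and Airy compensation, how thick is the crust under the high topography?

Root depth r = h ρ_c / (ρ_m − ρ_c) = 4120 m × 2730 / 550 = 20450 m.
Total thickness = T + h + r = 28600 m + 4120 m + 20450 m = 53200 m.

53200 m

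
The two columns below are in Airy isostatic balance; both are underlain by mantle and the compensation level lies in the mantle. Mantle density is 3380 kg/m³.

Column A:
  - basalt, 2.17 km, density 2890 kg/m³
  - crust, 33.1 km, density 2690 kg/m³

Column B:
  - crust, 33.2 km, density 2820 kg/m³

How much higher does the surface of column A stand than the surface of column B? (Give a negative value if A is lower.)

1.57 km

For any compensation level in the mantle, the mantle terms cancel and isostasy reduces to e = (Σt_A − Σt_B) − (Σ(ρt)_A − Σ(ρt)_B) / ρ_m.
Σt_A = 35.27 km; Σt_B = 33.2 km; Σ(ρt)_A = 95310.3; Σ(ρt)_B = 93624 (in km·kg/m³).
e = (35.27 − 33.2) − (95310.3 − 93624) / 3380 = 1.57 km.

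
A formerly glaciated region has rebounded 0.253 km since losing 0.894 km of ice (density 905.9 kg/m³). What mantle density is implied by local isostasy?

3200 kg/m³

ρ_m = ρ_ice t / u = 905.9 × 0.894 km/0.253 km = 3200 kg/m³.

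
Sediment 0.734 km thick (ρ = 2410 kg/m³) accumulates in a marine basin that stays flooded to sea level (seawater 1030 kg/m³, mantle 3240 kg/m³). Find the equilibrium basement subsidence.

Submarine loading: the sediment displaces seawater, and the subsidence is in turn flooded, so s (ρ_m − ρ_w) = t (ρ_sed − ρ_w).
s = 0.734 km × (2410 − 1030) / (3240 − 1030) = 0.458 km.

0.458 km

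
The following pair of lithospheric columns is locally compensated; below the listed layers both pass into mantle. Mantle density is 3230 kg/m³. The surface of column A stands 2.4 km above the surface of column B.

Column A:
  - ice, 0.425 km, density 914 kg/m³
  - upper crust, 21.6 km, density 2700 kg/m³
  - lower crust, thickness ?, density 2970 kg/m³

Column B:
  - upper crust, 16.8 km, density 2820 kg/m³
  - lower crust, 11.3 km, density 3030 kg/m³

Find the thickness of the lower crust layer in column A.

Take the compensation level at the base of the deeper column (depth z_c below the surface of column A) and equate Σ ρ_i t_i down to z_c; mantle fills any gap and the z_c terms cancel.
Column A: 0.425×914 + 21.6×2700 + x×2970 + (z_c − 22.025 − x)×3230
Column B: 2.4×0 + 16.8×2820 + 11.3×3030 + (z_c − 2.4 − 28.1)×3230
The z_c×3230 term appears on both sides and cancels. Collect the known terms of each column as K = Σ(ρt)_known − 3230 × (depth of known layers): K_A = 58708.45 − 3230×22.025 = −12432.3; K_B = 81615 − 3230×(2.4 + 28.1) = −16900.
Balance: K_A − x×(3230 − 2970) = K_B, so x = (K_A − K_B)/(3230 − 2970) = 4467.7/260 = 17.2 km.

17.2 km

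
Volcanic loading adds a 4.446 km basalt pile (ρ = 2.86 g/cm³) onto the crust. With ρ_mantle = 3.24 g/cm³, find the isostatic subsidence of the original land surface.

Subaerial loading: s = t ρ_load / ρ_m.
s = 4.446 km × 2.86/3.24 = 3.92 km.

3.92 km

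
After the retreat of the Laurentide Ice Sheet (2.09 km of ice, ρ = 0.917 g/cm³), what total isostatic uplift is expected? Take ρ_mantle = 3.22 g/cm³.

Removing the load lets mantle flow back in; uplift u satisfies ρ_ice t = ρ_m u.
u = t ρ_ice/ρ_m = 2.09 km × 0.917/3.22 = 0.595 km.

0.595 km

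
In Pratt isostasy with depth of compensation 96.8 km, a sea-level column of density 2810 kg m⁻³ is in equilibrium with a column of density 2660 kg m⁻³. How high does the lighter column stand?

ρ_ref D = ρ (D + h) → h = D (ρ_ref − ρ)/ρ.
h = 96.8 km × (2810 − 2660)/2660 = 5.46 km.

5.46 km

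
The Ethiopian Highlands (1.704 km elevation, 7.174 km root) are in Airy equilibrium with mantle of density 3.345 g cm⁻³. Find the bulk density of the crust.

ρ_c h = (ρ_m − ρ_c) r → ρ_c (h + r) = ρ_m r → ρ_c = ρ_m r / (h + r).
ρ_c = 3.345 × 7.174 km / (1.704 km + 7.174 km) = 2.7 g cm⁻³.

2.7 g cm⁻³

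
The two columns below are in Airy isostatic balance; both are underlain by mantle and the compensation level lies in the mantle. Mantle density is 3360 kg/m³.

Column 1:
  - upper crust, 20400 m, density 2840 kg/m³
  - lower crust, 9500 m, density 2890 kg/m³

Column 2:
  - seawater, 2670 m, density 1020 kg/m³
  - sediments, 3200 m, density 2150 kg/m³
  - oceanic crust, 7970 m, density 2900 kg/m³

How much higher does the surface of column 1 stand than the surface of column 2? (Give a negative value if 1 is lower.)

For any compensation level in the mantle, the mantle terms cancel and isostasy reduces to e = (Σt_1 − Σt_2) − (Σ(ρt)_1 − Σ(ρt)_2) / ρ_m.
Σt_1 = 29900 m; Σt_2 = 13840 m; Σ(ρt)_1 = 85391000; Σ(ρt)_2 = 32716400 (in m·kg/m³).
e = (29900 − 13840) − (85391000 − 32716400) / 3360 = 383 m.

383 m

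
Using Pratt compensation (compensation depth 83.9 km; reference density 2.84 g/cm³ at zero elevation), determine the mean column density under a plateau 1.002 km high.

Pratt balance: ρ_ref D = ρ (D + h).
ρ = ρ_ref D/(D + h) = 2.84 × 83.9 km/(83.9 km + 1.002 km) = 2.81 g/cm³.

2.81 g/cm³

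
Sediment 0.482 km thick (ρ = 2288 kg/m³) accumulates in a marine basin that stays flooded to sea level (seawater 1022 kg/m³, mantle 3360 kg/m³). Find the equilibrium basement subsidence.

0.261 km

Submarine loading: the sediment displaces seawater, and the subsidence is in turn flooded, so s (ρ_m − ρ_w) = t (ρ_sed − ρ_w).
s = 0.482 km × (2288 − 1022) / (3360 − 1022) = 0.261 km.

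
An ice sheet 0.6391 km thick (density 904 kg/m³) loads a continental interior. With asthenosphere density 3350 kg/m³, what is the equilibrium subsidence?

0.172 km

For local isostatic compensation: the ice load ρ_ice t is balanced by mantle displaced below, ρ_m s.
s = t ρ_ice / ρ_m = 0.6391 km × 904/3350 = 0.172 km.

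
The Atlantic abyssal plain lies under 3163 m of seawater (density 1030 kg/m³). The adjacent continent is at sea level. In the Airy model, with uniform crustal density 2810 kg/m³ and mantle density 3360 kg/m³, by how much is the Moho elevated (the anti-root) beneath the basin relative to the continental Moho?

10200 m

In Airy isostatic equilibrium: replacing crust with seawater at the top is compensated by replacing crust with mantle at the base: d (ρ_c − ρ_w) = a (ρ_m − ρ_c).
a = d (ρ_c − ρ_w)/(ρ_m − ρ_c) = 3163 m × 1780/550 = 10200 m.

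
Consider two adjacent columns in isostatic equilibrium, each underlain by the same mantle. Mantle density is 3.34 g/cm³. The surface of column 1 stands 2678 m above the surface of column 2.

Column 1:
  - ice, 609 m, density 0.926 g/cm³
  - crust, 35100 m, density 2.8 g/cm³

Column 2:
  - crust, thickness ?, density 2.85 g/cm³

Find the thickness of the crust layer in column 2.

23400 m

Take the compensation level at the base of the deeper column (depth z_c below the surface of column 1) and equate Σ ρ_i t_i down to z_c; mantle fills any gap and the z_c terms cancel.
Column 1: 609×0.926 + 35100×2.8 + (z_c − 35709)×3.34
Column 2: 2678×0 + x×2.85 + (z_c − 2678 − 0 − x)×3.34
The z_c×3.34 term appears on both sides and cancels. Collect the known terms of each column as K = Σ(ρt)_known − 3.34 × (depth of known layers): K_1 = 98843.934 − 3.34×35709 = −20424.126; K_2 = 0 − 3.34×(2678 + 0) = −8944.52.
Balance: K_1 = K_2 − x×(3.34 − 2.85), so x = (K_2 − K_1)/(3.34 − 2.85) = 11479.6/0.49 = 23400 m.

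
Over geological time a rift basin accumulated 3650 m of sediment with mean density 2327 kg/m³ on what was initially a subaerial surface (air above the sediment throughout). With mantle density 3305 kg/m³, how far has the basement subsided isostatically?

Subaerial load: s = t ρ_sed / ρ_m = 3650 m × 2327/3305 = 2570 m.

2570 m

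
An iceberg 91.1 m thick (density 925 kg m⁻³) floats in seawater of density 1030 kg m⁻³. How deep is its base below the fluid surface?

81.8 m

Draft d = t ρ_obj/ρ_fluid = 91.1 m × 925/1030 = 81.8 m.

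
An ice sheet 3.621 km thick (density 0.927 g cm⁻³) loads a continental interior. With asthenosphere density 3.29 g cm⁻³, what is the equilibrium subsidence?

1.02 km

By Archimedes' principle applied to the lithosphere: the ice load ρ_ice t is balanced by mantle displaced below, ρ_m s.
s = t ρ_ice / ρ_m = 3.621 km × 0.927/3.29 = 1.02 km.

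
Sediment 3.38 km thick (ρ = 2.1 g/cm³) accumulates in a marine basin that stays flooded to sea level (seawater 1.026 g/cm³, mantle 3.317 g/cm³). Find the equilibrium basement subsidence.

1.58 km

Submarine loading: the sediment displaces seawater, and the subsidence is in turn flooded, so s (ρ_m − ρ_w) = t (ρ_sed − ρ_w).
s = 3.38 km × (2.1 − 1.026) / (3.317 − 1.026) = 1.58 km.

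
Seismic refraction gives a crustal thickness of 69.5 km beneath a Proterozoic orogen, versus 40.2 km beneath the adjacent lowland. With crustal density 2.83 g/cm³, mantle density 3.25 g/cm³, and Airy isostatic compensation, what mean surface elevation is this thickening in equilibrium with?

3.79 km

Excess crust Δ = 69.5 km − 40.2 km = 29.3 km, split between elevation h and root r with h + r = Δ.
Airy balance ρ_c h = (ρ_m − ρ_c) r gives r = h ρ_c/(ρ_m − ρ_c), so h (1 + ρ_c/(ρ_m − ρ_c)) = Δ, i.e. h = Δ (ρ_m − ρ_c)/ρ_m.
h = 29.3 km × 0.42/3.25 = 3.79 km.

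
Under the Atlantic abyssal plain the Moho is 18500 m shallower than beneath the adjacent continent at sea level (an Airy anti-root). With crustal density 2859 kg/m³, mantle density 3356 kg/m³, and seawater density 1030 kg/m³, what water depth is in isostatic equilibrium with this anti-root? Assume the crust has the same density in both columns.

Replacing a thickness d of crust by seawater at the top must be balanced by replacing crust with mantle at the base: d (ρ_c − ρ_w) = a (ρ_m − ρ_c).
d = a (ρ_m − ρ_c)/(ρ_c − ρ_w) = 18500 m × 497/1829 = 5030 m.

5030 m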